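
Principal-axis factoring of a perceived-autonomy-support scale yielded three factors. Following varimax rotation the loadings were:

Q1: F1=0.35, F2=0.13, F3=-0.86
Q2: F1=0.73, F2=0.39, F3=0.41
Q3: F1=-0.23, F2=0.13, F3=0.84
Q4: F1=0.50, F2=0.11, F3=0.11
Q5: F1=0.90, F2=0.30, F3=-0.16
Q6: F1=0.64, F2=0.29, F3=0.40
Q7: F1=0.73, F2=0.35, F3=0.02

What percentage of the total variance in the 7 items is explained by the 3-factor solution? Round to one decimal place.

71.7%

SS loadings by factor: 2.7108, 0.4946, 1.8114; total = 5.0168.
Total variance with 7 standardized items is 7, so the solution explains 5.0168/7 = 0.7167 = 71.67%.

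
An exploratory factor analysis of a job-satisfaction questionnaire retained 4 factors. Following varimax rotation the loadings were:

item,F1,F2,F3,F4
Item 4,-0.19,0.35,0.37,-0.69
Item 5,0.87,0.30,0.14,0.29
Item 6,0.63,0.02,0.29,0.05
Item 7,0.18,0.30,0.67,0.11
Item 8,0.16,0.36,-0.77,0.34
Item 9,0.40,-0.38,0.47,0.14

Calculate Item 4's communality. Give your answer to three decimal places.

h² = (-0.19)² + 0.35² + 0.37² + (-0.69)² = 0.0361 + 0.1225 + 0.1369 + 0.4761 = 0.7716

0.772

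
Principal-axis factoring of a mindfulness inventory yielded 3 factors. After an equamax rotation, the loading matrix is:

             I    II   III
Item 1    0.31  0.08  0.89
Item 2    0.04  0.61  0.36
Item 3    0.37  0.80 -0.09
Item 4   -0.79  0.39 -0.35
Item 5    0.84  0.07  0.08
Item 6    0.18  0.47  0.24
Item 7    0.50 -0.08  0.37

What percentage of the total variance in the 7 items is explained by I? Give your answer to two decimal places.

SS loadings for I = 0.31² + 0.04² + 0.37² + (-0.79)² + 0.84² + 0.18² + 0.50² = 1.8467
With 7 standardized items, total variance = 7. Proportion = 1.8467/7 = 0.2638 → 26.38%.

26.38%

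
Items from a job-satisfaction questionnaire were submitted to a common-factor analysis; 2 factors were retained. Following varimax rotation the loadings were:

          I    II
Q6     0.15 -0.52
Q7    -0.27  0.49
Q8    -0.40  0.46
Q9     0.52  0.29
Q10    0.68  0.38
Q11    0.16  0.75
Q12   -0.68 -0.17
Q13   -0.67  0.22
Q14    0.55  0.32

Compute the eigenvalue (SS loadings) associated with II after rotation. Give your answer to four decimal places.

SS loadings for II = (-0.52)² + 0.49² + 0.46² + 0.29² + 0.38² + 0.75² + (-0.17)² + 0.22² + 0.32² = 0.2704 + 0.2401 + 0.2116 + 0.0841 + 0.1444 + 0.5625 + 0.0289 + 0.0484 + 0.1024 = 1.6928

1.6928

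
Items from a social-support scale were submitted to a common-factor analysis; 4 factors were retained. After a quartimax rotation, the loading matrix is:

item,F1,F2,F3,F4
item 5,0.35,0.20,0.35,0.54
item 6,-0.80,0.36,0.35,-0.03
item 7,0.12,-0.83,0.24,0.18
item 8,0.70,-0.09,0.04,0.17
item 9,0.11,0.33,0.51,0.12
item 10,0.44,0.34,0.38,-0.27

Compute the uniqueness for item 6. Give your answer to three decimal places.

h² = (-0.80)² + 0.36² + 0.35² + (-0.03)² = 0.6400 + 0.1296 + 0.1225 + 0.0009 = 0.8930
Uniqueness u² = 1 − h² = 1 − 0.8930 = 0.1070

0.107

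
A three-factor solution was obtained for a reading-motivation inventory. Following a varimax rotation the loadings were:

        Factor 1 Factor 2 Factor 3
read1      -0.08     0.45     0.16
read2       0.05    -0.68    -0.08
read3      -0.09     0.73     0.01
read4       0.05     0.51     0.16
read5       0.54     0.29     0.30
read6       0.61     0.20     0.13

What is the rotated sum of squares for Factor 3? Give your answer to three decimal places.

0.165

SS loadings for Factor 3 = 0.16² + (-0.08)² + 0.01² + 0.16² + 0.30² + 0.13² = 0.0256 + 0.0064 + 0.0001 + 0.0256 + 0.0900 + 0.0169 = 0.1646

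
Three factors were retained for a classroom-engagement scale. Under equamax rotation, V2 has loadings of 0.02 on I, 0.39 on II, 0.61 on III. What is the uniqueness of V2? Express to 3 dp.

0.475

h² = 0.02² + 0.39² + 0.61² = 0.0004 + 0.1521 + 0.3721 = 0.5246
Uniqueness u² = 1 − h² = 1 − 0.5246 = 0.4754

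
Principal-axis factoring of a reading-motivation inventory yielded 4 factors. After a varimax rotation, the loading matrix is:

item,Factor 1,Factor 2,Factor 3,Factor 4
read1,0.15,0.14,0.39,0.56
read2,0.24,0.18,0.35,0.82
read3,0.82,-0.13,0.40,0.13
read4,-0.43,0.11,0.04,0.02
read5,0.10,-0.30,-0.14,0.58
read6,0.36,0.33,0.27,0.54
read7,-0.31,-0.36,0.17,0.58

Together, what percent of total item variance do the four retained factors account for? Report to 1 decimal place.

SS loadings by factor: 1.1731, 0.4095, 0.5576, 1.9677; total = 4.1079.
Total variance with 7 standardized items is 7, so the solution explains 4.1079/7 = 0.5868 = 58.68%.

58.7%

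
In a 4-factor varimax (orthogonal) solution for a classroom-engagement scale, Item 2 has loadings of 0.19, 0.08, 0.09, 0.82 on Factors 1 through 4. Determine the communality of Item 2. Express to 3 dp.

0.723

h² = 0.19² + 0.08² + 0.09² + 0.82² = 0.0361 + 0.0064 + 0.0081 + 0.6724 = 0.7230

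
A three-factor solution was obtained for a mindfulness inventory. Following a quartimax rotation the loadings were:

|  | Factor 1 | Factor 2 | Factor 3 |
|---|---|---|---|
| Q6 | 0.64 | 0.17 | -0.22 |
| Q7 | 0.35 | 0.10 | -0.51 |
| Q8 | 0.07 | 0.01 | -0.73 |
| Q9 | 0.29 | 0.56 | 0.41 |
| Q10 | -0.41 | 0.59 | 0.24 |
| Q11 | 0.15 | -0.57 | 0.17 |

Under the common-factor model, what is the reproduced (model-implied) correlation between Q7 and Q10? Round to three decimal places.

r̂ = Σ λ_i·λ_j across factors = (0.35)(-0.41) + (0.10)(0.59) + (-0.51)(0.24)
  = -0.1435 +0.0590 -0.1224 = -0.2069

-0.207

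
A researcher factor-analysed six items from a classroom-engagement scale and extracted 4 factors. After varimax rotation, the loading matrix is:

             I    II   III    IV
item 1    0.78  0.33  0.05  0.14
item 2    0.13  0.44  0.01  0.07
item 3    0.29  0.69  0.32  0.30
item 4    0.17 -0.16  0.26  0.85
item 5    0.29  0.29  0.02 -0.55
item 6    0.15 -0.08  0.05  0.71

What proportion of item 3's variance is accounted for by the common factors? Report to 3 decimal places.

h² = 0.29² + 0.69² + 0.32² + 0.30² = 0.0841 + 0.4761 + 0.1024 + 0.0900 = 0.7526

0.753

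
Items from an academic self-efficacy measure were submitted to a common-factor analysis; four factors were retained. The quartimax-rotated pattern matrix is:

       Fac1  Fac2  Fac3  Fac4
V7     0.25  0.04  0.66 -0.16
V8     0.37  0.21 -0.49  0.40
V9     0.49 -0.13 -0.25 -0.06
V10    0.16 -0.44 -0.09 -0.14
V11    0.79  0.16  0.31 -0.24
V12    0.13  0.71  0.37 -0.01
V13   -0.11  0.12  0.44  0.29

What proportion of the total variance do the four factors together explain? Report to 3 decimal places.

SS loadings by factor: 1.1182, 0.8003, 1.1729, 0.3506; total = 3.4420.
Total variance with 7 standardized items is 7, so the solution explains 3.4420/7 = 0.4917.

0.492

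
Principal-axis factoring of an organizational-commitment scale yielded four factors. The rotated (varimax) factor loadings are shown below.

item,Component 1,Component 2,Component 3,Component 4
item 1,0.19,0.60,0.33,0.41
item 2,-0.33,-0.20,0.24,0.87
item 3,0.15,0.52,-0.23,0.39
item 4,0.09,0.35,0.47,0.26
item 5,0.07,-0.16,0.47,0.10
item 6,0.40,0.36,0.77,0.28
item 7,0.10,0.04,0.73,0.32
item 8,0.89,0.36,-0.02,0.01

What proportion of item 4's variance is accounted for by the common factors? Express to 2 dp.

h² = 0.09² + 0.35² + 0.47² + 0.26² = 0.0081 + 0.1225 + 0.2209 + 0.0676 = 0.4191

0.42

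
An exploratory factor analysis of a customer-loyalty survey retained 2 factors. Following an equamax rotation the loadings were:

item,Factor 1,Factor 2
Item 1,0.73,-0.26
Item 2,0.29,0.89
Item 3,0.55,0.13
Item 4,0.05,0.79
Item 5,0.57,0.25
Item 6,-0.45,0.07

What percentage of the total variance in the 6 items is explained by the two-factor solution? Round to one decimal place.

Communalities: 0.6005, 0.8762, 0.3194, 0.6266, 0.3874, 0.2074; Σh² = 3.0175.
Total variance with 6 standardized items is 6, so the solution explains 3.0175/6 = 0.5029 = 50.29%.

50.3%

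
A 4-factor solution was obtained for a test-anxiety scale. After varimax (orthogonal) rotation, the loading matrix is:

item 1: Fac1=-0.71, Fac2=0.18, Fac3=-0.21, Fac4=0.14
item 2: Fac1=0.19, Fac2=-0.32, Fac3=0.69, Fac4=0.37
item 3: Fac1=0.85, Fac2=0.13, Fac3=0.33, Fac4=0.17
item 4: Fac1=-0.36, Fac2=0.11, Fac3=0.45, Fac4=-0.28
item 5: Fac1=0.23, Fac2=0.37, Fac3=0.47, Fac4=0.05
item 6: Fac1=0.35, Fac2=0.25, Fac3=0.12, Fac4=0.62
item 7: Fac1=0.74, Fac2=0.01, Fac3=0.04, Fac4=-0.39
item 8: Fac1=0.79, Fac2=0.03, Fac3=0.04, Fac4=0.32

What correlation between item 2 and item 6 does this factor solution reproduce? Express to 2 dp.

r̂ = Σ λ_i·λ_j across factors = (0.19)(0.35) + (-0.32)(0.25) + (0.69)(0.12) + (0.37)(0.62)
  = +0.0665 -0.0800 +0.0828 +0.2294 = 0.2987

0.30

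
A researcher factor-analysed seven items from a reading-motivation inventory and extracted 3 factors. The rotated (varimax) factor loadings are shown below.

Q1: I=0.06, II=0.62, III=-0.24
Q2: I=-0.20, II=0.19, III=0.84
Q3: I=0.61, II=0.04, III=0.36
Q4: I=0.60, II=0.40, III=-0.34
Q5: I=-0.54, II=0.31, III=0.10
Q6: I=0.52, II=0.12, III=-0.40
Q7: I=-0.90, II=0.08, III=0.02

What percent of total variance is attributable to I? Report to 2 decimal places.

30.68%

SS loadings for I = 0.06² + (-0.20)² + 0.61² + 0.60² + (-0.54)² + 0.52² + (-0.90)² = 2.1477
With 7 standardized items, total variance = 7. Proportion = 2.1477/7 = 0.3068 → 30.68%.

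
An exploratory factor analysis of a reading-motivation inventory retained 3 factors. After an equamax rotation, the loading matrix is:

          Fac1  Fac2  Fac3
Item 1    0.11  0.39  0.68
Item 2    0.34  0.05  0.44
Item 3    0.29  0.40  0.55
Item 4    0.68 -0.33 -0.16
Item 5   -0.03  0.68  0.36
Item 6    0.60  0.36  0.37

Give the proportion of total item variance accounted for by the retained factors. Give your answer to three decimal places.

0.550

Communalities: 0.6266, 0.3117, 0.5466, 0.5969, 0.5929, 0.6265; Σh² = 3.3012.
Total variance with 6 standardized items is 6, so the solution explains 3.3012/6 = 0.5502.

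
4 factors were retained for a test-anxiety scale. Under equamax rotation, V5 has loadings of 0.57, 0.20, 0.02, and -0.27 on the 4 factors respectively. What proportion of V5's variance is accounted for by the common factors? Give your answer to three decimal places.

0.438

h² = 0.57² + 0.20² + 0.02² + (-0.27)² = 0.3249 + 0.0400 + 0.0004 + 0.0729 = 0.4382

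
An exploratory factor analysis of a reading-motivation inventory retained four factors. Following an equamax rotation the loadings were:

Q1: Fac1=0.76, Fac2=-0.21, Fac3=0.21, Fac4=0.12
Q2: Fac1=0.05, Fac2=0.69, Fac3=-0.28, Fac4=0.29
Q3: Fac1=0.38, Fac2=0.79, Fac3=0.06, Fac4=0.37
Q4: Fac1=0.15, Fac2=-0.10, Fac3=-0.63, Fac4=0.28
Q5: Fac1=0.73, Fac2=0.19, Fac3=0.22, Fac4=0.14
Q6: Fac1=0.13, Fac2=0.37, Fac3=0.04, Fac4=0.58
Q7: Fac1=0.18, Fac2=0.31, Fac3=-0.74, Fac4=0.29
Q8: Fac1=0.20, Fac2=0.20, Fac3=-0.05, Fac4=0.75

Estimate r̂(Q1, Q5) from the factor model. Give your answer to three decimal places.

r̂ = Σ λ_i·λ_j across factors = (0.76)(0.73) + (-0.21)(0.19) + (0.21)(0.22) + (0.12)(0.14)
  = +0.5548 -0.0399 +0.0462 +0.0168 = 0.5779

0.578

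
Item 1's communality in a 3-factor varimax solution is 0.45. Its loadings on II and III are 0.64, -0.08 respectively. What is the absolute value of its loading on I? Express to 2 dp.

0.18

Under orthogonal rotation h² = Σλ², so λ_I² = h² − (0.4160) = 0.45 − 0.4160 = 0.0340.
|λ| = √0.0340 = 0.1844.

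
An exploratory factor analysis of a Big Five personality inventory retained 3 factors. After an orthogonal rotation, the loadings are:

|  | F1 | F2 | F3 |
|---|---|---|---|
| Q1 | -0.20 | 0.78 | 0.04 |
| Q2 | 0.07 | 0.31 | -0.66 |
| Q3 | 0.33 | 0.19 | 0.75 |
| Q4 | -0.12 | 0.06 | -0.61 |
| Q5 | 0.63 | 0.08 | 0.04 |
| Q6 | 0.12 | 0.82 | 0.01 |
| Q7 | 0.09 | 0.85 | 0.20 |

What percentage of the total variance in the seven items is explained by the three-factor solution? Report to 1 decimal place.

59.2%

SS loadings by factor: 0.5876, 2.1455, 1.4135; total = 4.1466.
Total variance with 7 standardized items is 7, so the solution explains 4.1466/7 = 0.5924 = 59.24%.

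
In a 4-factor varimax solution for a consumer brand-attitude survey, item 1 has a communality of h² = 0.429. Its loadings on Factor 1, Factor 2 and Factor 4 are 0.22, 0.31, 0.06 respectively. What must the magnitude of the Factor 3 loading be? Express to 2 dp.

0.53

Under orthogonal rotation h² = Σλ², so λ_Factor 3² = h² − (0.1481) = 0.429 − 0.1481 = 0.2809.
|λ| = √0.2809 = 0.5300.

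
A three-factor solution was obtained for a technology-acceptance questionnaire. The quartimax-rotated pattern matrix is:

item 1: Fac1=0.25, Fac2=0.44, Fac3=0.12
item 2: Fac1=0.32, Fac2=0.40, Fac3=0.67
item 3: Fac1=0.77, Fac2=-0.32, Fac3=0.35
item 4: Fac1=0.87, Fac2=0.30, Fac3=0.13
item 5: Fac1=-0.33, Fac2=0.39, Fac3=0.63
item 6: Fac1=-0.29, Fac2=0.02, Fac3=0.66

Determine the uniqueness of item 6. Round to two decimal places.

0.48

h² = (-0.29)² + 0.02² + 0.66² = 0.0841 + 0.0004 + 0.4356 = 0.5201
Uniqueness u² = 1 − h² = 1 − 0.5201 = 0.4799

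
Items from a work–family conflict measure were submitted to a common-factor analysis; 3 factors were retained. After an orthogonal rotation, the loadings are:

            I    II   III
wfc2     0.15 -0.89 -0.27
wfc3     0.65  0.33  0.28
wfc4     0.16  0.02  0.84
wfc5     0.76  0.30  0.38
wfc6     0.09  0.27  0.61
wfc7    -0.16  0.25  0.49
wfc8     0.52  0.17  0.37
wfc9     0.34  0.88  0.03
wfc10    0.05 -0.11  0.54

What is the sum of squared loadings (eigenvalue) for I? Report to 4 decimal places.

SS loadings for I = 0.15² + 0.65² + 0.16² + 0.76² + 0.09² + (-0.16)² + 0.52² + 0.34² + 0.05² = 0.0225 + 0.4225 + 0.0256 + 0.5776 + 0.0081 + 0.0256 + 0.2704 + 0.1156 + 0.0025 = 1.4704

1.4704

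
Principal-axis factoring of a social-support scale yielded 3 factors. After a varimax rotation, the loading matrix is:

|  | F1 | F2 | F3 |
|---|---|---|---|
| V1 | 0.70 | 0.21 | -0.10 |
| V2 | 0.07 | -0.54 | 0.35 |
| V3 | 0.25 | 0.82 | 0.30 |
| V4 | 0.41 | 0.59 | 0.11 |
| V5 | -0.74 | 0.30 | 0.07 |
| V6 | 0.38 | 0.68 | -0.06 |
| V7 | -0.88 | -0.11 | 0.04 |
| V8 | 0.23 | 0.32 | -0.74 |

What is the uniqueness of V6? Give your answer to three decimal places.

0.390

h² = 0.38² + 0.68² + (-0.06)² = 0.1444 + 0.4624 + 0.0036 = 0.6104
Uniqueness u² = 1 − h² = 1 − 0.6104 = 0.3896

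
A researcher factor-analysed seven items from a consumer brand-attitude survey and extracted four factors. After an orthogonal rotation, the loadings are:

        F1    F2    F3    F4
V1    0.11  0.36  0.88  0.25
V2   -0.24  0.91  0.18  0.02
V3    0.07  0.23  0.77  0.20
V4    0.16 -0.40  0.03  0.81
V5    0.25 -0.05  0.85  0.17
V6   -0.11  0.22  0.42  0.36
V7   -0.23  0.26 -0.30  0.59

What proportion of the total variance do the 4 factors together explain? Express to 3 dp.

0.739

SS loadings by factor: 0.2277, 1.2891, 2.3895, 1.2656; total = 5.1719.
Total variance with 7 standardized items is 7, so the solution explains 5.1719/7 = 0.7388.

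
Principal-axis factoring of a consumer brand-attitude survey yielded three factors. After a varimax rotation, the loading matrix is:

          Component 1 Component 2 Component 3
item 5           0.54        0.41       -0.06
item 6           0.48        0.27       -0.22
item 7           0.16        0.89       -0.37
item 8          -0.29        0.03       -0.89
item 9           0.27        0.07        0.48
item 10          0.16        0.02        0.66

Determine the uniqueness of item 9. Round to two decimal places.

h² = 0.27² + 0.07² + 0.48² = 0.0729 + 0.0049 + 0.2304 = 0.3082
Uniqueness u² = 1 − h² = 1 − 0.3082 = 0.6918

0.69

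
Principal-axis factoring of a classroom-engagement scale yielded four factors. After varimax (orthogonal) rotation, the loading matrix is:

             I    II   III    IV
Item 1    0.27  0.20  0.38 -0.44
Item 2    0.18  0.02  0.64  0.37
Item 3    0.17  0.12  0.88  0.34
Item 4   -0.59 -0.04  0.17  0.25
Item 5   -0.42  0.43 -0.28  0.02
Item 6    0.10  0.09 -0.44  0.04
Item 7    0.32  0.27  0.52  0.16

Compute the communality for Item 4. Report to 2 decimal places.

h² = (-0.59)² + (-0.04)² + 0.17² + 0.25² = 0.3481 + 0.0016 + 0.0289 + 0.0625 = 0.4411

0.44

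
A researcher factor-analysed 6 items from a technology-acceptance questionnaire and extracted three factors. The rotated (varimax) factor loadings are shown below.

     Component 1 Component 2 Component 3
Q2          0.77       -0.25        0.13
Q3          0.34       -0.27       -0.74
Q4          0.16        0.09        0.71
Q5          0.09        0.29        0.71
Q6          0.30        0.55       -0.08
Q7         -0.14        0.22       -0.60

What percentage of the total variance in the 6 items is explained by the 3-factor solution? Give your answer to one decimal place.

56.2%

SS loadings by factor: 0.8518, 0.5785, 1.9391; total = 3.3694.
Total variance with 6 standardized items is 6, so the solution explains 3.3694/6 = 0.5616 = 56.16%.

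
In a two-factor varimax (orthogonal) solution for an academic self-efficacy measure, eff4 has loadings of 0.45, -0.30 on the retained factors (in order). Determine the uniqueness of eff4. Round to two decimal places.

0.71

h² = 0.45² + (-0.30)² = 0.2025 + 0.0900 = 0.2925
Uniqueness u² = 1 − h² = 1 − 0.2925 = 0.7075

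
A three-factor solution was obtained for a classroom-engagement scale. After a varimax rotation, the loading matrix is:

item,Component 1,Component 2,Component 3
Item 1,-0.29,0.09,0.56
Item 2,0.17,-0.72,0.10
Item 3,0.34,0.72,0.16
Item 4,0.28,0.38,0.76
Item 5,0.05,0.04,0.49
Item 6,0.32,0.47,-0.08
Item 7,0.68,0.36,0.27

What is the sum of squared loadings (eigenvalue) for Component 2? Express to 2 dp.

SS loadings for Component 2 = 0.09² + (-0.72)² + 0.72² + 0.38² + 0.04² + 0.47² + 0.36² = 0.0081 + 0.5184 + 0.5184 + 0.1444 + 0.0016 + 0.2209 + 0.1296 = 1.5414

1.54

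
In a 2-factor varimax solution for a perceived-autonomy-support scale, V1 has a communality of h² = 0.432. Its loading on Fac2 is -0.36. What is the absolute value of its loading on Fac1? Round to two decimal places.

Under orthogonal rotation h² = Σλ², so λ_Fac1² = h² − (0.1296) = 0.432 − 0.1296 = 0.3024.
|λ| = √0.3024 = 0.5499.

0.55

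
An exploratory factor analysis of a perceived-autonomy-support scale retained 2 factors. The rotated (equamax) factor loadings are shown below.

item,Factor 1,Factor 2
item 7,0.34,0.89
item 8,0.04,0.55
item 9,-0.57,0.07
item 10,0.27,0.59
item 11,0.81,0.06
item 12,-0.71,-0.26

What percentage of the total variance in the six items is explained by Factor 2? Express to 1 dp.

25.3%

SS loadings for Factor 2 = 0.89² + 0.55² + 0.07² + 0.59² + 0.06² + (-0.26)² = 1.5188
With 6 standardized items, total variance = 6. Proportion = 1.5188/6 = 0.2531 → 25.31%.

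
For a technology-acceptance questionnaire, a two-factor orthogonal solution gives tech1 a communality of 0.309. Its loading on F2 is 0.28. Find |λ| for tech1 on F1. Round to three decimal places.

0.480

Under orthogonal rotation h² = Σλ², so λ_F1² = h² − (0.0784) = 0.309 − 0.0784 = 0.2306.
|λ| = √0.2306 = 0.4802.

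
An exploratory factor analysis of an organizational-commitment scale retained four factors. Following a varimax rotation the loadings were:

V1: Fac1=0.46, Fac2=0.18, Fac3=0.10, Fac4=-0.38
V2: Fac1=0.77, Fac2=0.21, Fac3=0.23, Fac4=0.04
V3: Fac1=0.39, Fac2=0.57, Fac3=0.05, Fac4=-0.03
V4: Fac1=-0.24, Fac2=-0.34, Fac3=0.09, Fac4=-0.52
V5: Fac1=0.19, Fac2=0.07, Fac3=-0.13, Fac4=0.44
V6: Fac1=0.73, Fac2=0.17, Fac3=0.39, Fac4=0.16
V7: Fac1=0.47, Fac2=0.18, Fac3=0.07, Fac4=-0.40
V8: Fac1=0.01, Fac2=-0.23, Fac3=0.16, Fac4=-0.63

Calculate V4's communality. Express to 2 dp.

0.45

h² = (-0.24)² + (-0.34)² + 0.09² + (-0.52)² = 0.0576 + 0.1156 + 0.0081 + 0.2704 = 0.4517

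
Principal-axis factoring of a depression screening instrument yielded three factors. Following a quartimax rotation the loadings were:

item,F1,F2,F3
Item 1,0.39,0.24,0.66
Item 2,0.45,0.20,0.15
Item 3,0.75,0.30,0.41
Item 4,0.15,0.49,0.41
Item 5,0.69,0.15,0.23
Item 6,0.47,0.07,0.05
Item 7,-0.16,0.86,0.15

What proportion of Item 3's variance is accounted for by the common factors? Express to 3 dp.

0.821

h² = 0.75² + 0.30² + 0.41² = 0.5625 + 0.0900 + 0.1681 = 0.8206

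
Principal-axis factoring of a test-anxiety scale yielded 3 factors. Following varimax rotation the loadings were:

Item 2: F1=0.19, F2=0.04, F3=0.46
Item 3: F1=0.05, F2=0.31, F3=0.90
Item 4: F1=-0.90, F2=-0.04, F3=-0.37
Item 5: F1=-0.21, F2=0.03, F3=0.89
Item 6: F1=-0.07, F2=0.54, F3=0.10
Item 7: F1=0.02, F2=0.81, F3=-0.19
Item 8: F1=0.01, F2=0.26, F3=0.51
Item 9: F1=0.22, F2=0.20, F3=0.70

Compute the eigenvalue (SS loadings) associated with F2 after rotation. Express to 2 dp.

1.16

SS loadings for F2 = 0.04² + 0.31² + (-0.04)² + 0.03² + 0.54² + 0.81² + 0.26² + 0.20² = 0.0016 + 0.0961 + 0.0016 + 0.0009 + 0.2916 + 0.6561 + 0.0676 + 0.0400 = 1.1555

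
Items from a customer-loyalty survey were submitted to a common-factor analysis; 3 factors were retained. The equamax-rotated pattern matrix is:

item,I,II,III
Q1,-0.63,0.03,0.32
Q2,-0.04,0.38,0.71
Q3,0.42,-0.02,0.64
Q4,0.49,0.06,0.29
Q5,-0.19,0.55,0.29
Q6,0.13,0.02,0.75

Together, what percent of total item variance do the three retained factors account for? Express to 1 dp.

Communalities: 0.5002, 0.6501, 0.5864, 0.3278, 0.4227, 0.5798; Σh² = 3.0670.
Total variance with 6 standardized items is 6, so the solution explains 3.0670/6 = 0.5112 = 51.12%.

51.1%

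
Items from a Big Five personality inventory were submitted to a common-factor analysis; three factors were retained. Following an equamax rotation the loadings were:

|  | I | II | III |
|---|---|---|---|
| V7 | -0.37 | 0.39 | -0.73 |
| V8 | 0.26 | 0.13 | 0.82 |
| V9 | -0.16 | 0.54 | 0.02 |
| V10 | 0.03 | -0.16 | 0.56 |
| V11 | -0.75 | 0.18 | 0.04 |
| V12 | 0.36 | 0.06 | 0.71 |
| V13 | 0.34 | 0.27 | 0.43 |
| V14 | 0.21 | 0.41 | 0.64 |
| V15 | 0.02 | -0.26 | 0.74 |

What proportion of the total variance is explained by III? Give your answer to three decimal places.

0.352

SS loadings for III = (-0.73)² + 0.82² + 0.02² + 0.56² + 0.04² + 0.71² + 0.43² + 0.64² + 0.74² = 3.1671
Proportion of variance = 3.1671 / 9 = 0.3519.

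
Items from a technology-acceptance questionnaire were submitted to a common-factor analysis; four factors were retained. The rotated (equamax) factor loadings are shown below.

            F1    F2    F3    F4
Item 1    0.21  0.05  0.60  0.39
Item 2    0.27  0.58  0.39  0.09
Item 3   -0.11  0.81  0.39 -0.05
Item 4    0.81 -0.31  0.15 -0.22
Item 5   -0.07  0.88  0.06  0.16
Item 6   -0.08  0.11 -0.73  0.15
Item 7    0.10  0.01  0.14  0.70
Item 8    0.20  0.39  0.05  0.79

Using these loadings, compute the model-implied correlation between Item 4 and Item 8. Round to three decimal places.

r̂ = Σ λ_i·λ_j across factors = (0.81)(0.20) + (-0.31)(0.39) + (0.15)(0.05) + (-0.22)(0.79)
  = +0.1620 -0.1209 +0.0075 -0.1738 = -0.1252

-0.125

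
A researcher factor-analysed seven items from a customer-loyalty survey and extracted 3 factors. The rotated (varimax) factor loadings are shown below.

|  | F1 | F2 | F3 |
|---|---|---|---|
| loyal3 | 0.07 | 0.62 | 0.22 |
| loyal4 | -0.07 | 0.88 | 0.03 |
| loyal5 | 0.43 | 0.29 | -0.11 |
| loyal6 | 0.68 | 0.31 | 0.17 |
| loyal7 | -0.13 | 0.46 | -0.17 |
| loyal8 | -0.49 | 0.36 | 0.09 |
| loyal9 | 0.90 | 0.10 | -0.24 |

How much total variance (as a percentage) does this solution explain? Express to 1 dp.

Communalities: 0.4377, 0.7802, 0.2811, 0.5874, 0.2574, 0.3778, 0.8776; Σh² = 3.5992.
Total variance with 7 standardized items is 7, so the solution explains 3.5992/7 = 0.5142 = 51.42%.

51.4%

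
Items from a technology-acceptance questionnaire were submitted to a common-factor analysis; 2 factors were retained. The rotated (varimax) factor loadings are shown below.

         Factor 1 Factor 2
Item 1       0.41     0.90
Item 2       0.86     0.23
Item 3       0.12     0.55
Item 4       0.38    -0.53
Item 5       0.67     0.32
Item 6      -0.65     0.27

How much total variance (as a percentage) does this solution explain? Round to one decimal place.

SS loadings by factor: 1.9379, 1.6216; total = 3.5595.
Total variance with 6 standardized items is 6, so the solution explains 3.5595/6 = 0.5933 = 59.33%.

59.3%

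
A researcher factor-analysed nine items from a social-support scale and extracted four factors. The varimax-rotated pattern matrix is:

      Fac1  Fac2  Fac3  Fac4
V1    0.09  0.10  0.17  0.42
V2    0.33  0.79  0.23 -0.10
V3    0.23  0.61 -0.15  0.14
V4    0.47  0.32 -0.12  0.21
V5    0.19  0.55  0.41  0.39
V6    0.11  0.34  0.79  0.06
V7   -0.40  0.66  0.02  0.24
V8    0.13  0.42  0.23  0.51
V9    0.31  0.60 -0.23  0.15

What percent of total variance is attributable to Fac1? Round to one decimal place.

7.9%

SS loadings for Fac1 = 0.09² + 0.33² + 0.23² + 0.47² + 0.19² + 0.11² + (-0.40)² + 0.13² + 0.31² = 0.7120
With 9 standardized items, total variance = 9. Proportion = 0.7120/9 = 0.0791 → 7.91%.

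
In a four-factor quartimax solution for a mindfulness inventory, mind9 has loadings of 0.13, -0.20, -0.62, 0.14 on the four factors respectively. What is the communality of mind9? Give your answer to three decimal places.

0.461

h² = 0.13² + (-0.20)² + (-0.62)² + 0.14² = 0.0169 + 0.0400 + 0.3844 + 0.0196 = 0.4609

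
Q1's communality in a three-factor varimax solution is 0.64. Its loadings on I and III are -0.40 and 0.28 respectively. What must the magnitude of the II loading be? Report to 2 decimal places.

0.63

Under orthogonal rotation h² = Σλ², so λ_II² = h² − (0.2384) = 0.64 − 0.2384 = 0.4016.
|λ| = √0.4016 = 0.6337.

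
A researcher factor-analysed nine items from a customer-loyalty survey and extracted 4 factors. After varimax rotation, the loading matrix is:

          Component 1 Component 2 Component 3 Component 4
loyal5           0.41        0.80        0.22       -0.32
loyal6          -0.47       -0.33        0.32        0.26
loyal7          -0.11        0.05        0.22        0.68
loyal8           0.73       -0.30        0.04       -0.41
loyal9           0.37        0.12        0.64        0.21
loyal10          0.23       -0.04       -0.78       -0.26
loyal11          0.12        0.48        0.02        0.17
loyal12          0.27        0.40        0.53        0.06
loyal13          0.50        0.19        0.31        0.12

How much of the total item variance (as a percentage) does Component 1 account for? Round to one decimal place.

16.2%

SS loadings for Component 1 = 0.41² + (-0.47)² + (-0.11)² + 0.73² + 0.37² + 0.23² + 0.12² + 0.27² + 0.50² = 1.4611
With 9 standardized items, total variance = 9. Proportion = 1.4611/9 = 0.1623 → 16.23%.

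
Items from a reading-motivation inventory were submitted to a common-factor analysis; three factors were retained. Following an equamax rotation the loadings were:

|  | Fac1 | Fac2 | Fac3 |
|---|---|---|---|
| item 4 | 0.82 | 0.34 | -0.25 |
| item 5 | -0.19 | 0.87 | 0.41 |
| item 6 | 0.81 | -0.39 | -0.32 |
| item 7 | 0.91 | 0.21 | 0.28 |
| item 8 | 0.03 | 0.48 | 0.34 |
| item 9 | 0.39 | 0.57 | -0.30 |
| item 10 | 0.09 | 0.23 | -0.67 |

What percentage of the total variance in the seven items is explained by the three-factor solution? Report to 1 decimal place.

Communalities: 0.8505, 0.9611, 0.9106, 0.9506, 0.3469, 0.5670, 0.5099; Σh² = 5.0966.
Total variance with 7 standardized items is 7, so the solution explains 5.0966/7 = 0.7281 = 72.81%.

72.8%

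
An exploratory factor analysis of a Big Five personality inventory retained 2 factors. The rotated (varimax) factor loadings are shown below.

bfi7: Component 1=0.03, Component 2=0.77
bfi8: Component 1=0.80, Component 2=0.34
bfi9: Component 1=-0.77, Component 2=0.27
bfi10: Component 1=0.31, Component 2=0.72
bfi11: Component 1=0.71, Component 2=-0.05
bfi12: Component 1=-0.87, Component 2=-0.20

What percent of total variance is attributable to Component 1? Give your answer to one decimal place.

SS loadings for Component 1 = 0.03² + 0.80² + (-0.77)² + 0.31² + 0.71² + (-0.87)² = 2.5909
With 6 standardized items, total variance = 6. Proportion = 2.5909/6 = 0.4318 → 43.18%.

43.2%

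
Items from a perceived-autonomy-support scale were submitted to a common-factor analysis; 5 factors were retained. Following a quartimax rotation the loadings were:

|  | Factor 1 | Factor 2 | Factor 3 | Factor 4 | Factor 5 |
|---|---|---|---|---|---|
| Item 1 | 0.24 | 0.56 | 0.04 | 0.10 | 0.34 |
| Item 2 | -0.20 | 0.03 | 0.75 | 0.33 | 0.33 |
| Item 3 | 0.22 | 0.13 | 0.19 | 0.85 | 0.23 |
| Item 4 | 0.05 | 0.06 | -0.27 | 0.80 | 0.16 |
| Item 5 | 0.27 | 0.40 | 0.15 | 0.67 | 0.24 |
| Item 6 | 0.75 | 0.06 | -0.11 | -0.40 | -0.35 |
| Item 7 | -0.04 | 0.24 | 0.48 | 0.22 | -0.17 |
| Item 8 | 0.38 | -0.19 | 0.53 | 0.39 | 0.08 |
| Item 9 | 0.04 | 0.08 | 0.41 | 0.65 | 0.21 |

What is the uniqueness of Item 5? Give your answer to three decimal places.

h² = 0.27² + 0.40² + 0.15² + 0.67² + 0.24² = 0.0729 + 0.1600 + 0.0225 + 0.4489 + 0.0576 = 0.7619
Uniqueness u² = 1 − h² = 1 − 0.7619 = 0.2381

0.238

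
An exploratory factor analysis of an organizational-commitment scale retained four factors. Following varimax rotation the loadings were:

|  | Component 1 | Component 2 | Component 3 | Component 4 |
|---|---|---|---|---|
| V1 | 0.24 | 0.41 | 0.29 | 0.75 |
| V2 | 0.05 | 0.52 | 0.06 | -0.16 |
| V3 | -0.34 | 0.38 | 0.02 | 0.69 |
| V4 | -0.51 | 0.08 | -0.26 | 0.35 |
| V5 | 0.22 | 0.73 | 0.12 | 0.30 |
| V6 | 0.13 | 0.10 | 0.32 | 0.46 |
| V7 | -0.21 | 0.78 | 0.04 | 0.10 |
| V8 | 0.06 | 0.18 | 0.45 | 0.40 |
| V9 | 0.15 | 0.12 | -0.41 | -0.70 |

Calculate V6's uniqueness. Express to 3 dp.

h² = 0.13² + 0.10² + 0.32² + 0.46² = 0.0169 + 0.0100 + 0.1024 + 0.2116 = 0.3409
Uniqueness u² = 1 − h² = 1 − 0.3409 = 0.6591

0.659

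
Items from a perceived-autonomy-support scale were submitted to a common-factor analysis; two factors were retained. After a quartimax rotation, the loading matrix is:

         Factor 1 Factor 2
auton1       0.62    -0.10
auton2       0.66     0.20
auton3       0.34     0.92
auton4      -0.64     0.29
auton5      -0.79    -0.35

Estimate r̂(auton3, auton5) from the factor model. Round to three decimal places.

-0.591

r̂ = Σ λ_i·λ_j across factors = (0.34)(-0.79) + (0.92)(-0.35)
  = -0.2686 -0.3220 = -0.5906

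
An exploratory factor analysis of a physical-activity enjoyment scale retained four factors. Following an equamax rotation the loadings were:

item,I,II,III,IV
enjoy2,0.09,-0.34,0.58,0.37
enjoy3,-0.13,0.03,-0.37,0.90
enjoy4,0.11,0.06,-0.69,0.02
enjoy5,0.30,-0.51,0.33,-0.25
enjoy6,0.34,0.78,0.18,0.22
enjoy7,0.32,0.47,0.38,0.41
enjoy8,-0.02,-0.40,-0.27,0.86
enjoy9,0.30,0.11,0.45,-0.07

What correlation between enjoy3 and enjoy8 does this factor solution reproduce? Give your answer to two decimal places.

r̂ = Σ λ_i·λ_j across factors = (-0.13)(-0.02) + (0.03)(-0.40) + (-0.37)(-0.27) + (0.90)(0.86)
  = +0.0026 -0.0120 +0.0999 +0.7740 = 0.8645

0.86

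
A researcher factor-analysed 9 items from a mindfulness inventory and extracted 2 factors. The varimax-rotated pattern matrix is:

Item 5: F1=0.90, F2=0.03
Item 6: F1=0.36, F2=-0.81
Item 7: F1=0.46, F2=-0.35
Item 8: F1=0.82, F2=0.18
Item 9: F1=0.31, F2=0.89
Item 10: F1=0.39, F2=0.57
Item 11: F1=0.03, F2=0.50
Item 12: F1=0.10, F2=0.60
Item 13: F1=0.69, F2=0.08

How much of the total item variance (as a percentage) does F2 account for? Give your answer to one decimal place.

28.3%

SS loadings for F2 = 0.03² + (-0.81)² + (-0.35)² + 0.18² + 0.89² + 0.57² + 0.50² + 0.60² + 0.08² = 2.5453
With 9 standardized items, total variance = 9. Proportion = 2.5453/9 = 0.2828 → 28.28%.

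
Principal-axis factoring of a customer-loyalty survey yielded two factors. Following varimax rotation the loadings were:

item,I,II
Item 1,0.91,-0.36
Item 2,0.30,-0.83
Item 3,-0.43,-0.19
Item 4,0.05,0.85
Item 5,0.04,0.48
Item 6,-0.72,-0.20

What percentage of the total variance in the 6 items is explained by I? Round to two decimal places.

SS loadings for I = 0.91² + 0.30² + (-0.43)² + 0.05² + 0.04² + (-0.72)² = 1.6255
With 6 standardized items, total variance = 6. Proportion = 1.6255/6 = 0.2709 → 27.09%.

27.09%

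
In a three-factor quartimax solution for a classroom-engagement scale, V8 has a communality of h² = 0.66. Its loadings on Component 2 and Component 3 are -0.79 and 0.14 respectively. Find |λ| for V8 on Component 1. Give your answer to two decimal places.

0.13

Under orthogonal rotation h² = Σλ², so λ_Component 1² = h² − (0.6437) = 0.66 − 0.6437 = 0.0163.
|λ| = √0.0163 = 0.1277.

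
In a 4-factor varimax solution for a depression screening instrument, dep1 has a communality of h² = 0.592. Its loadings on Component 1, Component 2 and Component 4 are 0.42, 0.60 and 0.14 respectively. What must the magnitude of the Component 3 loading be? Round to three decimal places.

0.190

Under orthogonal rotation h² = Σλ², so λ_Component 3² = h² − (0.5560) = 0.592 − 0.5560 = 0.0360.
|λ| = √0.0360 = 0.1897.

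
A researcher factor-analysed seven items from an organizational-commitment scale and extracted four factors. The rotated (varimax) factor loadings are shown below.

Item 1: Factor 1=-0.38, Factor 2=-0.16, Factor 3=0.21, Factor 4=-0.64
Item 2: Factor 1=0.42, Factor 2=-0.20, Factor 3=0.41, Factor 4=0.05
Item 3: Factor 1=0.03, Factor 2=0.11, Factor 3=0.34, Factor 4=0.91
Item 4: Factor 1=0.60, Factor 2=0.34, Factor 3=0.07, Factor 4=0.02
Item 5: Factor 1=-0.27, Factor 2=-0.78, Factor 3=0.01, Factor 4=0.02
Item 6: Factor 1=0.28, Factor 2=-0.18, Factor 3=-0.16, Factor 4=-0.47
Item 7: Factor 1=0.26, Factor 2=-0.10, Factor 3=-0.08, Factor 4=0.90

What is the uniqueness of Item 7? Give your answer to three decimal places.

0.106

h² = 0.26² + (-0.10)² + (-0.08)² + 0.90² = 0.0676 + 0.0100 + 0.0064 + 0.8100 = 0.8940
Uniqueness u² = 1 − h² = 1 − 0.8940 = 0.1060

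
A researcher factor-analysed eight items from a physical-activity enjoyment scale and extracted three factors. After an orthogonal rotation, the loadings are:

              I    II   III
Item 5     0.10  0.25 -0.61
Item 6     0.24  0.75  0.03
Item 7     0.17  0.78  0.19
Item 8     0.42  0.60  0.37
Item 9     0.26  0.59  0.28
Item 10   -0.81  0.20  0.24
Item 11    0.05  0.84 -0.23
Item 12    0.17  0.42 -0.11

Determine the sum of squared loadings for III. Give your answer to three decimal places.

SS loadings for III = (-0.61)² + 0.03² + 0.19² + 0.37² + 0.28² + 0.24² + (-0.23)² + (-0.11)² = 0.3721 + 0.0009 + 0.0361 + 0.1369 + 0.0784 + 0.0576 + 0.0529 + 0.0121 = 0.7470

0.747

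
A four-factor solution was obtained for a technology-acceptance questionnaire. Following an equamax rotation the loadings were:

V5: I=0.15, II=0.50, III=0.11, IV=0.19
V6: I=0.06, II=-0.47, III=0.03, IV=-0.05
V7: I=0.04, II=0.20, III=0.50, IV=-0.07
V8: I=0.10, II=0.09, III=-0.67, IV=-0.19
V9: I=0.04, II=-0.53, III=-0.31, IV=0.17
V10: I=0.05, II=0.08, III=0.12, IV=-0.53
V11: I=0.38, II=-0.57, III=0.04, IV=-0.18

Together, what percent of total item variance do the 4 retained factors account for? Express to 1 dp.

36.6%

Communalities: 0.3207, 0.2279, 0.2965, 0.5031, 0.4075, 0.3042, 0.5033; Σh² = 2.5632.
Total variance with 7 standardized items is 7, so the solution explains 2.5632/7 = 0.3662 = 36.62%.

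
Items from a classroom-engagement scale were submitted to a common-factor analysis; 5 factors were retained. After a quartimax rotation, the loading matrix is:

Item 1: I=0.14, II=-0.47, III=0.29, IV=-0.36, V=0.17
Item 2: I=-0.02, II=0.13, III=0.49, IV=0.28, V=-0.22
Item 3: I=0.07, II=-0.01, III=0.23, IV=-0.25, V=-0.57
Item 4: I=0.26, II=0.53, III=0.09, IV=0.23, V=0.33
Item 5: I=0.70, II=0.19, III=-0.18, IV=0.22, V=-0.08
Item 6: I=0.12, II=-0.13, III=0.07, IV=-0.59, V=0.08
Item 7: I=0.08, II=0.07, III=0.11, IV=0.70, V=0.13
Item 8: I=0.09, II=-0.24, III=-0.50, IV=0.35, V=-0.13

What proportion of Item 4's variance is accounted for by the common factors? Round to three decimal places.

0.518

h² = 0.26² + 0.53² + 0.09² + 0.23² + 0.33² = 0.0676 + 0.2809 + 0.0081 + 0.0529 + 0.1089 = 0.5184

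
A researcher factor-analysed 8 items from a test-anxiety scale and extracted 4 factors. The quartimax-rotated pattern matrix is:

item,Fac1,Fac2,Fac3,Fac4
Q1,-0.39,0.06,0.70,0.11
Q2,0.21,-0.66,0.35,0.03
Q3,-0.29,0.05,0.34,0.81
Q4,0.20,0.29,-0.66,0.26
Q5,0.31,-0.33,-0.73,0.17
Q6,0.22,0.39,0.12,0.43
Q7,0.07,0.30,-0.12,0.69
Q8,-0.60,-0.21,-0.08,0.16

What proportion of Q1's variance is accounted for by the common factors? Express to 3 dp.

h² = (-0.39)² + 0.06² + 0.70² + 0.11² = 0.1521 + 0.0036 + 0.4900 + 0.0121 = 0.6578

0.658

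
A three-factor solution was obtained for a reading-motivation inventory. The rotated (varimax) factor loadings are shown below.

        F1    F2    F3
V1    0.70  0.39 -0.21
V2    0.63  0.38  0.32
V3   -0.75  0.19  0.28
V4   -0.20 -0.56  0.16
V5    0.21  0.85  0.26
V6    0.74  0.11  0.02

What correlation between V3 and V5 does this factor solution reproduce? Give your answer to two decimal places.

0.08

r̂ = Σ λ_i·λ_j across factors = (-0.75)(0.21) + (0.19)(0.85) + (0.28)(0.26)
  = -0.1575 +0.1615 +0.0728 = 0.0768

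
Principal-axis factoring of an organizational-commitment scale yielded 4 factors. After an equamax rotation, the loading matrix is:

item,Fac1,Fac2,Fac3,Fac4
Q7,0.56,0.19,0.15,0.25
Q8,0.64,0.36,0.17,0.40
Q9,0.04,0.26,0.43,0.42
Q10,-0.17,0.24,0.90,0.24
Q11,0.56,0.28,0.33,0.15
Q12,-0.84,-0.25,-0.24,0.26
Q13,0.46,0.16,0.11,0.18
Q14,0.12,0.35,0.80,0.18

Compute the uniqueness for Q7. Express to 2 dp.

h² = 0.56² + 0.19² + 0.15² + 0.25² = 0.3136 + 0.0361 + 0.0225 + 0.0625 = 0.4347
Uniqueness u² = 1 − h² = 1 − 0.4347 = 0.5653

0.57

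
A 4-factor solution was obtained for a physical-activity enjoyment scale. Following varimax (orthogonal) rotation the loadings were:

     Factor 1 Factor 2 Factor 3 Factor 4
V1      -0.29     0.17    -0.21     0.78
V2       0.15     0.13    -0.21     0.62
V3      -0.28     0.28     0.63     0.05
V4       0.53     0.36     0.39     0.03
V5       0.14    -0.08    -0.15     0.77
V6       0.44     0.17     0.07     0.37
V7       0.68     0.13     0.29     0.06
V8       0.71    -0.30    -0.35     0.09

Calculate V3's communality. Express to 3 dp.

h² = (-0.28)² + 0.28² + 0.63² + 0.05² = 0.0784 + 0.0784 + 0.3969 + 0.0025 = 0.5562

0.556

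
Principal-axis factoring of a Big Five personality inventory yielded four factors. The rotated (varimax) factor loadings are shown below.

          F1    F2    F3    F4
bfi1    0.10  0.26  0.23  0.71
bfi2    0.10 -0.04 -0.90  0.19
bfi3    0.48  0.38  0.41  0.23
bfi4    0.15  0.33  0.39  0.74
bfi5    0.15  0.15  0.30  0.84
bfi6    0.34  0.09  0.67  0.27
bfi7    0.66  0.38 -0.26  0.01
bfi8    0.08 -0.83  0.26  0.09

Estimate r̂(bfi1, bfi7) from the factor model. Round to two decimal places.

r̂ = Σ λ_i·λ_j across factors = (0.10)(0.66) + (0.26)(0.38) + (0.23)(-0.26) + (0.71)(0.01)
  = +0.0660 +0.0988 -0.0598 +0.0071 = 0.1121

0.11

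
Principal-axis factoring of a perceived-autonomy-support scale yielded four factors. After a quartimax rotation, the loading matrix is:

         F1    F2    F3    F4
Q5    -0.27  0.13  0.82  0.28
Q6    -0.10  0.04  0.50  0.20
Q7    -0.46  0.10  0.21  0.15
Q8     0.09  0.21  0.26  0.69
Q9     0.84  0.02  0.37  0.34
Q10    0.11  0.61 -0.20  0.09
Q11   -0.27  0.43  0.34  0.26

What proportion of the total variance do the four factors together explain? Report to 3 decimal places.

Communalities: 0.8406, 0.3016, 0.2882, 0.5959, 0.9585, 0.4323, 0.4410; Σh² = 3.8581.
Total variance with 7 standardized items is 7, so the solution explains 3.8581/7 = 0.5512.

0.551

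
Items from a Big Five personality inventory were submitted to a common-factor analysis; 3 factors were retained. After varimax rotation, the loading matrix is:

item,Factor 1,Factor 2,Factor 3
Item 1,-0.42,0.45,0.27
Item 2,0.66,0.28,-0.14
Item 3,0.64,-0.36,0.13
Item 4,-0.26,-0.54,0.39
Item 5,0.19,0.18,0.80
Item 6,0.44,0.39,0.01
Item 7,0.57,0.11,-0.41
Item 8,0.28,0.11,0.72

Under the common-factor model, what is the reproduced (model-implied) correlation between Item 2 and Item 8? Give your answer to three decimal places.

r̂ = Σ λ_i·λ_j across factors = (0.66)(0.28) + (0.28)(0.11) + (-0.14)(0.72)
  = +0.1848 +0.0308 -0.1008 = 0.1148

0.115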